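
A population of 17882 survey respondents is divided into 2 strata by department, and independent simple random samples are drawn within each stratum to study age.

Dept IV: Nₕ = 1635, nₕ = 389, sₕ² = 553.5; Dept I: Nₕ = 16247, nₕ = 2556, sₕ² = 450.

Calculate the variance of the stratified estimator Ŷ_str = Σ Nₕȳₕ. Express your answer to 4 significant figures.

4.206 × 10^7

Var(Ŷ_str) = Σₕ Nₕ²(1 − fₕ)sₕ²/nₕ.
Dept IV: 1635²·(1 − 389/1635)·553.5/389 = 2.8987037 × 10^6.
Dept I: 16247²·(1 − 2556/16247)·450/2556 = 3.9161563 × 10^7.
Sum = 4.2060267 × 10^7.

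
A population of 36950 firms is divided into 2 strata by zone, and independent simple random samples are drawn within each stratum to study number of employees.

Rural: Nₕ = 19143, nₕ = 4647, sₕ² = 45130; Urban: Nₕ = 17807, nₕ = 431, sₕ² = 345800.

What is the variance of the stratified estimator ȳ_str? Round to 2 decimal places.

183.80

Var(ȳ_str) = Σₕ Wₕ²(1 − fₕ)sₕ²/nₕ with Wₕ = Nₕ/N, N = 36950.
Rural: Wₕ = 0.51807848; term = 0.51807848²·(1 − 0.24275192)·45130/4647 = 1.9738855.
Urban: Wₕ = 0.48192152; term = 0.48192152²·(1 − 0.02420396)·345800/431 = 181.82743.
Sum = 183.80132.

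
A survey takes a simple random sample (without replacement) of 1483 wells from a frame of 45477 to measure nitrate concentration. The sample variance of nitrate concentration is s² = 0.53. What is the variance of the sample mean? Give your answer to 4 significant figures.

Under SRS without replacement, Var(ȳ) = (1 − f)·s²/n with f = n/N = 1483/45477 = 0.03260989.
Var(ȳ) = (1 − 0.03260989)·0.53/1483 = 0.96739011·3.5738368 × 10^-4 = 3.4572944 × 10^-4.

3.457 × 10^-4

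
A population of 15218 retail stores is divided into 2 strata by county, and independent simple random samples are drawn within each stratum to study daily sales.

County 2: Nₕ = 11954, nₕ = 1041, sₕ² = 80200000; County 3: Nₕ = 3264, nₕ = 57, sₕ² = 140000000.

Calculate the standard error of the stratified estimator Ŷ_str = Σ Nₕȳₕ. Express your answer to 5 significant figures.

Var(Ŷ_str) = Σₕ Nₕ²(1 − fₕ)sₕ²/nₕ.
County 2: 11954²·(1 − 1041/11954)·80200000/1041 = 1.0050347 × 10^13.
County 3: 3264²·(1 − 57/3264)·140000000/57 = 2.5710013 × 10^13.
Sum = 3.576036 × 10^13.
SE = √(3.576036 × 10^13) = 5.9800 × 10^6.

5.9800 × 10^6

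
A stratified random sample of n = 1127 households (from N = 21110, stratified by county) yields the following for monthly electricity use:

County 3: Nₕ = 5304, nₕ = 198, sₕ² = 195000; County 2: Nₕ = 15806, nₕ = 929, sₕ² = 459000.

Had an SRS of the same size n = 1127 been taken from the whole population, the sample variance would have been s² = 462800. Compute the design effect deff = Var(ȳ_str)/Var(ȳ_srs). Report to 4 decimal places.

0.8247

Var(ȳ_str) = Σ Wₕ²(1−fₕ)sₕ²/nₕ with Wₕ = Nₕ/21110:
  County 3: (5304/21110)²·(1−198/5304)·195000/198 = 59.851809
  County 2: (15806/21110)²·(1−929/15806)·459000/929 = 260.71009
  → Var(ȳ_str) = 320.5619.
Var(ȳ_srs) = (1 − 1127/21110)·462800/1127 = 388.72448.
deff = 320.5619 / 388.72448 = 0.8247.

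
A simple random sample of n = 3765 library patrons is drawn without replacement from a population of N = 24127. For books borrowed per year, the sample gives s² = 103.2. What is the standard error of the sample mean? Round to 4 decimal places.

0.1521

Under SRS without replacement, Var(ȳ) = (1 − f)·s²/n with f = n/N = 3765/24127 = 0.15604924.
Var(ȳ) = (1 − 0.15604924)·103.2/3765 = 0.84395076·0.027410359 = 0.023132993.
SE(ȳ) = √(0.023132993) = 0.1521.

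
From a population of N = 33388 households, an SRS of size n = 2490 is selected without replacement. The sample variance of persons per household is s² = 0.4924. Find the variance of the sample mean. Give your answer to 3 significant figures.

Under SRS without replacement, Var(ȳ) = (1 − f)·s²/n with f = n/N = 2490/33388 = 0.07457769.
Var(ȳ) = (1 − 0.07457769)·0.4924/2490 = 0.92542231·1.97751 × 10^-4 = 1.8300319 × 10^-4.

1.83 × 10^-4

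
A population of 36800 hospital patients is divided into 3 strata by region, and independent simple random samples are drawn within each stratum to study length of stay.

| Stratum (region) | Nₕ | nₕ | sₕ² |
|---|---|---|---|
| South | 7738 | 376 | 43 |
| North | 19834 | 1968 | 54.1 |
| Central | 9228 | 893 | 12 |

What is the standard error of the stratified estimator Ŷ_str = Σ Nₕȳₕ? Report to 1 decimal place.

Var(Ŷ_str) = Σₕ Nₕ²(1 − fₕ)sₕ²/nₕ.
South: 7738²·(1 − 376/7738)·43/376 = 6.5148609 × 10^6.
North: 19834²·(1 − 1968/19834)·54.1/1968 = 9.7411405 × 10^6.
Central: 9228²·(1 − 893/9228)·12/893 = 1.0335773 × 10^6.
Sum = 1.7289579 × 10^7.
SE = √(1.7289579 × 10^7) = 4158.1.

4158.1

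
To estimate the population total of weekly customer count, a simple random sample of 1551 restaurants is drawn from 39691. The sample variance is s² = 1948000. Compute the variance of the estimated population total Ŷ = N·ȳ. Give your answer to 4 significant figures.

Var(Ŷ) = N²·Var(ȳ) = N²·(1 − n/N)·s²/n.
f = 1551/39691 = 0.03907687; Var(ȳ) = 0.96092313·1948000/1551 = 1206.8848.
Var(Ŷ) = 39691² · 1206.8848 = 1.9012967 × 10^12.

1.901 × 10^12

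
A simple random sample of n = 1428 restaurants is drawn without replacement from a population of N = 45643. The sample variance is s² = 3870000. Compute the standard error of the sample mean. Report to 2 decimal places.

Under SRS without replacement, Var(ȳ) = (1 − f)·s²/n with f = n/N = 1428/45643 = 0.03128629.
Var(ȳ) = (1 − 0.03128629)·3870000/1428 = 0.96871371·2710.084 = 2625.2956.
SE(ȳ) = √(2625.2956) = 51.24.

51.24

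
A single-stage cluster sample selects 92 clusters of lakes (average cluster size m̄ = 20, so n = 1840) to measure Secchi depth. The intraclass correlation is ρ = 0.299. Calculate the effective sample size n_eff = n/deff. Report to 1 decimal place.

deff = 1 + (20 − 1)·0.299 = 1 + 5.681 = 6.681.
n_eff = 1840 / 6.681 = 275.4.

275.4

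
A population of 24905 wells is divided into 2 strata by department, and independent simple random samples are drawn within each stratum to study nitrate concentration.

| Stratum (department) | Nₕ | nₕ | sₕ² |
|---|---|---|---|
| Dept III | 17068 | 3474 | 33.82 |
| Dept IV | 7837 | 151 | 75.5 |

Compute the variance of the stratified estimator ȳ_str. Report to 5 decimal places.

Var(ȳ_str) = Σₕ Wₕ²(1 − fₕ)sₕ²/nₕ with Wₕ = Nₕ/N, N = 24905.
Dept III: Wₕ = 0.68532423; term = 0.68532423²·(1 − 0.20353879)·33.82/3474 = 0.0036416701.
Dept IV: Wₕ = 0.31467577; term = 0.31467577²·(1 − 0.01926758)·75.5/151 = 0.048556474.
Sum = 0.052198144.

0.05220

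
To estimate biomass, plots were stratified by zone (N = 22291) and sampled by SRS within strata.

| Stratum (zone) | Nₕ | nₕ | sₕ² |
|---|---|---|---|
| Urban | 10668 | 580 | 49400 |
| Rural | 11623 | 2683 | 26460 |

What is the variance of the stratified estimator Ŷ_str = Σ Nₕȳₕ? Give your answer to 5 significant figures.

1.0191 × 10^10

Var(Ŷ_str) = Σₕ Nₕ²(1 − fₕ)sₕ²/nₕ.
Urban: 10668²·(1 − 580/10668)·49400/580 = 9.1661516 × 10^9.
Rural: 11623²·(1 − 2683/11623)·26460/2683 = 1.0247665 × 10^9.
Sum = 1.0190918 × 10^10.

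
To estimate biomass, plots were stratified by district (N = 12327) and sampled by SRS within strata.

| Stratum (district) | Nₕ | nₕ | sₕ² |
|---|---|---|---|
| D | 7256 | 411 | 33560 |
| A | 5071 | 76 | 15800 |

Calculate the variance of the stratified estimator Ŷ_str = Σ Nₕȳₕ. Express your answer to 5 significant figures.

Var(Ŷ_str) = Σₕ Nₕ²(1 − fₕ)sₕ²/nₕ.
D: 7256²·(1 − 411/7256)·33560/411 = 4.0555602 × 10^9.
A: 5071²·(1 − 76/5071)·15800/76 = 5.2658999 × 10^9.
Sum = 9.3214601 × 10^9.

9.3215 × 10^9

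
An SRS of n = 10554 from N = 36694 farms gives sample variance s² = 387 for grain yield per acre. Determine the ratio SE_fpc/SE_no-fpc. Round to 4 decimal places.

0.8440

f = n/N = 10554/36694 = 0.28762195.
SE_no-fpc = √(s²/n) = 0.19149037; SE_fpc = √((1−f)s²/n) = 0.16162264.
Ratio = √(1−f) = 0.84402491.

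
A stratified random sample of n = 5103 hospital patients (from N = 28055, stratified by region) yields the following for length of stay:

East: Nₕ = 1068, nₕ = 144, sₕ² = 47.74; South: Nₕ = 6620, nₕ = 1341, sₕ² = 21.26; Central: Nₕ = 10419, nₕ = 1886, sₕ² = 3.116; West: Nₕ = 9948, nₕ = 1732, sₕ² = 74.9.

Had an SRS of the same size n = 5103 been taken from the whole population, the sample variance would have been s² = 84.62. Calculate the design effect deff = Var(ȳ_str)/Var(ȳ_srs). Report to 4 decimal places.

Var(ȳ_str) = Σ Wₕ²(1−fₕ)sₕ²/nₕ with Wₕ = Nₕ/28055:
  East: (1068/28055)²·(1−144/1068)·47.74/144 = 4.1566418 × 10^-4
  South: (6620/28055)²·(1−1341/6620)·21.26/1341 = 7.0392046 × 10^-4
  Central: (10419/28055)²·(1−1886/10419)·3.116/1886 = 1.8662207 × 10^-4
  West: (9948/28055)²·(1−1732/9948)·74.9/1732 = 0.004490654
  → Var(ȳ_str) = 0.0057968607.
Var(ȳ_srs) = (1 − 5103/28055)·84.62/5103 = 0.013566184.
deff = 0.0057968607 / 0.013566184 = 0.4273.

0.4273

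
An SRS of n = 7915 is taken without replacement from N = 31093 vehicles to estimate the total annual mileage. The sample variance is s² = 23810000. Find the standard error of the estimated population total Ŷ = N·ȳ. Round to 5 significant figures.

1.4724 × 10^6

Var(Ŷ) = N²·Var(ȳ) = N²·(1 − n/N)·s²/n.
f = 7915/31093 = 0.25455890; Var(ȳ) = 0.74544110·23810000/7915 = 2242.445.
Var(Ŷ) = 31093² · 2242.445 = 2.167939 × 10^12.
SE(Ŷ) = √(2.167939 × 10^12) = 1.4724 × 10^6.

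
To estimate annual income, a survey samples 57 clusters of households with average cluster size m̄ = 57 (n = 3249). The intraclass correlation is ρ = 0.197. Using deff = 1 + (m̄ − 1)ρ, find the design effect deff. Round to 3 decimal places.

12.032

deff = 1 + (57 − 1)·0.197 = 1 + 11.032 = 12.032.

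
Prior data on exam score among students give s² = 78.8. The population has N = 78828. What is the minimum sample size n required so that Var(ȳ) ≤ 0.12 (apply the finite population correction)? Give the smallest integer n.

652

Without fpc, n₀ = s²/D = 78.8/0.12 = 656.6667.
With fpc, (1 − n/N)·s²/n ≤ D requires n ≥ n₀/(1 + n₀/N) = 656.6667/(1 + 656.6667/78828) = 651.2416.
Rounding up, n = 652.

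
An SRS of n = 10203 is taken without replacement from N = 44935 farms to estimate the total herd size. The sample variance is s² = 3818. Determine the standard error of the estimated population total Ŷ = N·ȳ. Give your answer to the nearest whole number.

24166

Var(Ŷ) = N²·Var(ȳ) = N²·(1 − n/N)·s²/n.
f = 10203/44935 = 0.22706131; Var(ȳ) = 0.77293869·3818/10203 = 0.28923649.
Var(Ŷ) = 44935² · 0.28923649 = 5.8401308 × 10^8.
SE(Ŷ) = √(5.8401308 × 10^8) = 24166.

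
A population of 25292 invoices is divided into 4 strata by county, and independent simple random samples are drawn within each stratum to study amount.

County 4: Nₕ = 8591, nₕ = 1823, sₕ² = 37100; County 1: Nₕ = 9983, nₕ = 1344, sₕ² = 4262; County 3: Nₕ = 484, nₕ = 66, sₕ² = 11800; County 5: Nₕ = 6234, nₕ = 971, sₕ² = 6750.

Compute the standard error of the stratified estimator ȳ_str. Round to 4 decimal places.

Var(ȳ_str) = Σₕ Wₕ²(1 − fₕ)sₕ²/nₕ with Wₕ = Nₕ/N, N = 25292.
County 4: Wₕ = 0.33967262; term = 0.33967262²·(1 − 0.21219881)·37100/1823 = 1.8498008.
County 1: Wₕ = 0.39470979; term = 0.39470979²·(1 − 0.13462887)·4262/1344 = 0.42753569.
County 3: Wₕ = 0.01913649; term = 0.01913649²·(1 − 0.13636364)·11800/66 = 0.056544891.
County 5: Wₕ = 0.24648110; term = 0.24648110²·(1 − 0.15575874)·6750/971 = 0.3565483.
Sum = 2.6904297.
SE = √(2.6904297) = 1.6403.

1.6403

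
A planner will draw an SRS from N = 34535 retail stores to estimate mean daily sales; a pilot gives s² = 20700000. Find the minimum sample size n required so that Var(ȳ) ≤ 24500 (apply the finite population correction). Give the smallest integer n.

Without fpc, n₀ = s²/D = 20700000/24500 = 844.8980.
With fpc, (1 − n/N)·s²/n ≤ D requires n ≥ n₀/(1 + n₀/N) = 844.8980/(1 + 844.8980/34535) = 824.7212.
Rounding up, n = 825.

825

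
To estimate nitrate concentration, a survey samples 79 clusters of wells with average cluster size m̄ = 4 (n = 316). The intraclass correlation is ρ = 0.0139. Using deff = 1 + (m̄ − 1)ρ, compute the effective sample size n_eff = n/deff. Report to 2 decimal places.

deff = 1 + (4 − 1)·0.0139 = 1 + 0.0417 = 1.0417.
n_eff = 316 / 1.0417 = 303.35.

303.35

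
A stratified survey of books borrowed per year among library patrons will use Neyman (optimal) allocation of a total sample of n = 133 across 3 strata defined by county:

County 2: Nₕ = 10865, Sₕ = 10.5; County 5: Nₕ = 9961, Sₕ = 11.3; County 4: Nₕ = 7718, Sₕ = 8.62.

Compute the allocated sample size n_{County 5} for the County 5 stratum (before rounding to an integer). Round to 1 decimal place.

Neyman allocation: nₕ = n·NₕSₕ / Σⱼ NⱼSⱼ.
Σ NⱼSⱼ = 10865·10.5 + 9961·11.3 + 7718·8.62 = 293170.96.
n_{County 5} = 133·9961·11.3 / 293170.96 = 51.1.

51.1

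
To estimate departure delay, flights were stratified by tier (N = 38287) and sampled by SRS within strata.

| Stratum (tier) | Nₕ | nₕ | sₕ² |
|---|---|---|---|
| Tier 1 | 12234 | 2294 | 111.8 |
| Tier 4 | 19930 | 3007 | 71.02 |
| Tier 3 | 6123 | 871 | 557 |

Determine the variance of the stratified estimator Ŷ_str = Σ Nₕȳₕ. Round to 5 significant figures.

3.4457 × 10^7

Var(Ŷ_str) = Σₕ Nₕ²(1 − fₕ)sₕ²/nₕ.
Tier 1: 12234²·(1 − 2294/12234)·111.8/2294 = 5.9265677 × 10^6.
Tier 4: 19930²·(1 − 3007/19930)·71.02/3007 = 7.9658458 × 10^6.
Tier 3: 6123²·(1 − 871/6123)·557/871 = 2.0564872 × 10^7.
Sum = 3.4457286 × 10^7.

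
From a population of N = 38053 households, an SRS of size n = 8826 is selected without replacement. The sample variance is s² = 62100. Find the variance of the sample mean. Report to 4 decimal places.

5.4041

Under SRS without replacement, Var(ȳ) = (1 − f)·s²/n with f = n/N = 8826/38053 = 0.23193966.
Var(ȳ) = (1 − 0.23193966)·62100/8826 = 0.76806034·7.0360299 = 5.4040955.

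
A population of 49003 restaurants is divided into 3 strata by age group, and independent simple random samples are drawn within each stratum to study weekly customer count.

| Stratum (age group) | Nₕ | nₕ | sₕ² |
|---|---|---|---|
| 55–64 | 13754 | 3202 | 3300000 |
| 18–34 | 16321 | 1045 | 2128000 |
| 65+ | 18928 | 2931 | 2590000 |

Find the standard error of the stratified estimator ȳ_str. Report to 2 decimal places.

19.63

Var(ȳ_str) = Σₕ Wₕ²(1 − fₕ)sₕ²/nₕ with Wₕ = Nₕ/N, N = 49003.
55–64: Wₕ = 0.28067669; term = 0.28067669²·(1 − 0.23280500)·3300000/3202 = 62.28896.
18–34: Wₕ = 0.33306124; term = 0.33306124²·(1 − 0.06402794)·2128000/1045 = 211.4299.
65+: Wₕ = 0.38626207; term = 0.38626207²·(1 − 0.15484996)·2590000/2931 = 111.4248.
Sum = 385.14366.
SE = √(385.14366) = 19.63.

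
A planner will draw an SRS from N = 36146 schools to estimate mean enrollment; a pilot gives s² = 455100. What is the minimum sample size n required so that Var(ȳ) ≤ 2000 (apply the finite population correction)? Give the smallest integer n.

227

Without fpc, n₀ = s²/D = 455100/2000 = 227.5500.
With fpc, (1 − n/N)·s²/n ≤ D requires n ≥ n₀/(1 + n₀/N) = 227.5500/(1 + 227.5500/36146) = 226.1265.
Rounding up, n = 227.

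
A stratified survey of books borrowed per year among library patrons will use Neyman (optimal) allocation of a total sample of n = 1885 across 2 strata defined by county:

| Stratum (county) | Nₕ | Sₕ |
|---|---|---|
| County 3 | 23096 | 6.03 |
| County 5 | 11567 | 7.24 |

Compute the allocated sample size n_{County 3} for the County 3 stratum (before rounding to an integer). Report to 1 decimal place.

1177.2

Neyman allocation: nₕ = n·NₕSₕ / Σⱼ NⱼSⱼ.
Σ NⱼSⱼ = 23096·6.03 + 11567·7.24 = 223013.96.
n_{County 3} = 1885·23096·6.03 / 223013.96 = 1177.2.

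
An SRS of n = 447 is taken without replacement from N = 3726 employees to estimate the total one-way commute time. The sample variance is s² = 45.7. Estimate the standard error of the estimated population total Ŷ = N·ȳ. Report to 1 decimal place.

Var(Ŷ) = N²·Var(ȳ) = N²·(1 − n/N)·s²/n.
f = 447/3726 = 0.11996779; Var(ȳ) = 0.88003221·45.7/447 = 0.089971973.
Var(Ŷ) = 3726² · 0.089971973 = 1.2490877 × 10^6.
SE(Ŷ) = √(1.2490877 × 10^6) = 1117.6.

1117.6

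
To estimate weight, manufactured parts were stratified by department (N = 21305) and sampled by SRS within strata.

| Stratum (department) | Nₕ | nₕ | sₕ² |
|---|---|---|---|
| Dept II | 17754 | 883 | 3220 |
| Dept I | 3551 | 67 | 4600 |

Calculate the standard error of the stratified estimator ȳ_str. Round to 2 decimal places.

2.07

Var(ȳ_str) = Σₕ Wₕ²(1 − fₕ)sₕ²/nₕ with Wₕ = Nₕ/N, N = 21305.
Dept II: Wₕ = 0.83332551; term = 0.83332551²·(1 − 0.04973527)·3220/883 = 2.4064073.
Dept I: Wₕ = 0.16667449; term = 0.16667449²·(1 − 0.01886792)·4600/67 = 1.8713231.
Sum = 4.2777304.
SE = √(4.2777304) = 2.07.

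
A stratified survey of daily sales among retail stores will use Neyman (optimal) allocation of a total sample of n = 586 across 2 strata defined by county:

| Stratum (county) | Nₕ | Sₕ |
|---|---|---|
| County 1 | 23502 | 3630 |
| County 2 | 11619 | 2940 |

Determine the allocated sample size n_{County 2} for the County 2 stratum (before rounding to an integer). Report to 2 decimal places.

Neyman allocation: nₕ = n·NₕSₕ / Σⱼ NⱼSⱼ.
Σ NⱼSⱼ = 23502·3630 + 11619·2940 = 1.1947212 × 10^8.
n_{County 2} = 586·11619·2940 / (1.1947212 × 10^8) = 167.55.

167.55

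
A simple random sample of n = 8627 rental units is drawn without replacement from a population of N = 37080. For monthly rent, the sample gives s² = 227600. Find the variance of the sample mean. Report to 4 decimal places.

20.2442

Under SRS without replacement, Var(ȳ) = (1 − f)·s²/n with f = n/N = 8627/37080 = 0.23265912.
Var(ȳ) = (1 − 0.23265912)·227600/8627 = 0.76734088·26.382288 = 20.244208.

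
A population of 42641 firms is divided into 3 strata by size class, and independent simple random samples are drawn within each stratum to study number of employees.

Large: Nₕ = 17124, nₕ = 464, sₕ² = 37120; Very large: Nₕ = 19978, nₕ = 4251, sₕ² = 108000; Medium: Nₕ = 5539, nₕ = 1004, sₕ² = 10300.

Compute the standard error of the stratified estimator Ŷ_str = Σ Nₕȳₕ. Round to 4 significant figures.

Var(Ŷ_str) = Σₕ Nₕ²(1 − fₕ)sₕ²/nₕ.
Large: 17124²·(1 − 464/17124)·37120/464 = 2.2822867 × 10^10.
Very large: 19978²·(1 − 4251/19978)·108000/4251 = 7.982346 × 10^9.
Medium: 5539²·(1 − 1004/5539)·10300/1004 = 2.5769866 × 10^8.
Sum = 3.1062912 × 10^10.
SE = √(3.1062912 × 10^10) = 176200.

176200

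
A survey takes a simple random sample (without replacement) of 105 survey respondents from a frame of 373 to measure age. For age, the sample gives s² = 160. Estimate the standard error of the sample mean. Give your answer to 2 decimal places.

1.05

Under SRS without replacement, Var(ȳ) = (1 − f)·s²/n with f = n/N = 105/373 = 0.28150134.
Var(ȳ) = (1 − 0.28150134)·160/105 = 0.71849866·1.5238095 = 1.0948551.
SE(ȳ) = √(1.0948551) = 1.05.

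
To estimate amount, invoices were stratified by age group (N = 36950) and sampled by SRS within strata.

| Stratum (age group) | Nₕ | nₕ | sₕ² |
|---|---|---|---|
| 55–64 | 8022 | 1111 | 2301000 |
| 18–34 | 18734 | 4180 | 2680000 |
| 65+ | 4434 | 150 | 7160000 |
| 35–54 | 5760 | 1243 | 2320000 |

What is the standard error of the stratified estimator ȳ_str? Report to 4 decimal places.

30.1963

Var(ȳ_str) = Σₕ Wₕ²(1 − fₕ)sₕ²/nₕ with Wₕ = Nₕ/N, N = 36950.
55–64: Wₕ = 0.21710419; term = 0.21710419²·(1 − 0.13849414)·2301000/1111 = 84.100238.
18–34: Wₕ = 0.50700947; term = 0.50700947²·(1 − 0.22312373)·2680000/4180 = 128.03907.
65+: Wₕ = 0.12000000; term = 0.12000000²·(1 − 0.03382950)·7160000/150 = 664.10696.
35–54: Wₕ = 0.15588633; term = 0.15588633²·(1 − 0.21579861)·2320000/1243 = 35.56809.
Sum = 911.81436.
SE = √(911.81436) = 30.1963.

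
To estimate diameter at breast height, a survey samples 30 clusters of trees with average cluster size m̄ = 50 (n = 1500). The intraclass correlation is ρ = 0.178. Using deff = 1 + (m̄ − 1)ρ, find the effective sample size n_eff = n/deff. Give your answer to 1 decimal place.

154.3

deff = 1 + (50 − 1)·0.178 = 1 + 8.722 = 9.722.
n_eff = 1500 / 9.722 = 154.3.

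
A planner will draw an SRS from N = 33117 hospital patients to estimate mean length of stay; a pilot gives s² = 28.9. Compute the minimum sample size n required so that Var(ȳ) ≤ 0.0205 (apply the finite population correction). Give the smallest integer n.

1353

Without fpc, n₀ = s²/D = 28.9/0.0205 = 1409.7561.
With fpc, (1 − n/N)·s²/n ≤ D requires n ≥ n₀/(1 + n₀/N) = 1409.7561/(1 + 1409.7561/33117) = 1352.1946.
Rounding up, n = 1353.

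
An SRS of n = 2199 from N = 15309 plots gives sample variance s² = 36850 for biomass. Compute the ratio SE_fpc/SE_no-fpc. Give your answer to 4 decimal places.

0.9254

f = n/N = 2199/15309 = 0.14364100.
SE_no-fpc = √(s²/n) = 4.0936069; SE_fpc = √((1−f)s²/n) = 3.7882102.
Ratio = √(1−f) = 0.92539667.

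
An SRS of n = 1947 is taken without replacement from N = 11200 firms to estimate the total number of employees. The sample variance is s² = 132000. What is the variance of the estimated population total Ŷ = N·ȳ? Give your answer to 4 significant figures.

Var(Ŷ) = N²·Var(ȳ) = N²·(1 − n/N)·s²/n.
f = 1947/11200 = 0.17383929; Var(ȳ) = 0.82616071·132000/1947 = 56.010896.
Var(Ŷ) = 11200² · 56.010896 = 7.0260068 × 10^9.

7.026 × 10^9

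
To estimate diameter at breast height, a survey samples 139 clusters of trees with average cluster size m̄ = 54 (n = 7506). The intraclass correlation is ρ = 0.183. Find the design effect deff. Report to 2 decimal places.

10.70

deff = 1 + (54 − 1)·0.183 = 1 + 9.699 = 10.699.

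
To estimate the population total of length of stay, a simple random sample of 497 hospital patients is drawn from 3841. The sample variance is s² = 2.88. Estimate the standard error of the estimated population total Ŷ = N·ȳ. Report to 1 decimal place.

Var(Ŷ) = N²·Var(ȳ) = N²·(1 − n/N)·s²/n.
f = 497/3841 = 0.12939339; Var(ȳ) = 0.87060661·2.88/497 = 0.0050449639.
Var(Ŷ) = 3841² · 0.0050449639 = 74429.77.
SE(Ŷ) = √(74429.77) = 272.8.

272.8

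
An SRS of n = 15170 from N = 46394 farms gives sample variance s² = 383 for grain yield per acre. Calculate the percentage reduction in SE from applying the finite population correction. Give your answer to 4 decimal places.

17.9623

f = n/N = 15170/46394 = 0.32698194.
SE_no-fpc = √(s²/n) = 0.15889367; SE_fpc = √((1−f)s²/n) = 0.13035268.
Ratio = √(1−f) = 0.82037678. Reduction = 100·(1 − 0.82037678) = 17.9623%.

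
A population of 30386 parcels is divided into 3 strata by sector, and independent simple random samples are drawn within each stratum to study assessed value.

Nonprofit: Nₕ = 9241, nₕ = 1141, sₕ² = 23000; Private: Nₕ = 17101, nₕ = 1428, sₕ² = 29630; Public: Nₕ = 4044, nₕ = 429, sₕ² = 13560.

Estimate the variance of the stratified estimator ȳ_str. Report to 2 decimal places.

Var(ȳ_str) = Σₕ Wₕ²(1 − fₕ)sₕ²/nₕ with Wₕ = Nₕ/N, N = 30386.
Nonprofit: Wₕ = 0.30412032; term = 0.30412032²·(1 − 0.12347149)·23000/1141 = 1.6341771.
Private: Wₕ = 0.56279208; term = 0.56279208²·(1 − 0.08350389)·29630/1428 = 6.0232379.
Public: Wₕ = 0.13308761; term = 0.13308761²·(1 − 0.10608309)·13560/429 = 0.50046623.
Sum = 8.1578812.

8.16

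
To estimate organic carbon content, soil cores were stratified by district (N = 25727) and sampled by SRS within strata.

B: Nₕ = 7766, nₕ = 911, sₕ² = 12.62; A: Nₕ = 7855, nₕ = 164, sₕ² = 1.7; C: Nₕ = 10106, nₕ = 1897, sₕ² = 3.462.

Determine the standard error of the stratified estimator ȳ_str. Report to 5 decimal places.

0.04784

Var(ȳ_str) = Σₕ Wₕ²(1 − fₕ)sₕ²/nₕ with Wₕ = Nₕ/N, N = 25727.
B: Wₕ = 0.30186186; term = 0.30186186²·(1 − 0.11730621)·12.62/911 = 0.0011142112.
A: Wₕ = 0.30532126; term = 0.30532126²·(1 − 0.02087842)·1.7/164 = 9.4614082 × 10^-4.
C: Wₕ = 0.39281688; term = 0.39281688²·(1 − 0.18771027)·3.462/1897 = 2.2874467 × 10^-4.
Sum = 0.0022890967.
SE = √(0.0022890967) = 0.04784.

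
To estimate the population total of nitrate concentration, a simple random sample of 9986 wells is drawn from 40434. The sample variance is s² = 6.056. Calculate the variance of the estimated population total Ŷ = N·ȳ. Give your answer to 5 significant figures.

746620

Var(Ŷ) = N²·Var(ȳ) = N²·(1 − n/N)·s²/n.
f = 9986/40434 = 0.24697037; Var(ȳ) = 0.75302963·6.056/9986 = 4.5667409 × 10^-4.
Var(Ŷ) = 40434² · (4.5667409 × 10^-4) = 746620.29.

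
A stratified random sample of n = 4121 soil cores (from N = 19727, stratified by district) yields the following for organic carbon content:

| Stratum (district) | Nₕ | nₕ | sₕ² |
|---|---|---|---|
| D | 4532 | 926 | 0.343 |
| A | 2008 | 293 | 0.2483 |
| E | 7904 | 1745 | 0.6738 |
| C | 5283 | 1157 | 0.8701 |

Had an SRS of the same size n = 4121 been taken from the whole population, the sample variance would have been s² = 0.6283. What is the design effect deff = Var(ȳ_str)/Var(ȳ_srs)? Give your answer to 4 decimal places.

0.9409

Var(ȳ_str) = Σ Wₕ²(1−fₕ)sₕ²/nₕ with Wₕ = Nₕ/19727:
  D: (4532/19727)²·(1−926/4532)·0.343/926 = 1.5555238 × 10^-5
  A: (2008/19727)²·(1−293/2008)·0.2483/293 = 7.4991984 × 10^-6
  E: (7904/19727)²·(1−1745/7904)·0.6738/1745 = 4.8302613 × 10^-5
  C: (5283/19727)²·(1−1157/5283)·0.8701/1157 = 4.2123413 × 10^-5
  → Var(ȳ_str) = 1.1348046 × 10^-4.
Var(ȳ_srs) = (1 − 4121/19727)·0.6283/4121 = 1.2061325 × 10^-4.
deff = (1.1348046 × 10^-4) / (1.2061325 × 10^-4) = 0.9409.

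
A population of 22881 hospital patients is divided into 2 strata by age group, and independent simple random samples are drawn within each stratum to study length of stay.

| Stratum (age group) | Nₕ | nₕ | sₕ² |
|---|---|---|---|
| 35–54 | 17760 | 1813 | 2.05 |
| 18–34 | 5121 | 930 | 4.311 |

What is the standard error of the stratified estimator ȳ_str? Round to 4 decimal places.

Var(ȳ_str) = Σₕ Wₕ²(1 − fₕ)sₕ²/nₕ with Wₕ = Nₕ/N, N = 22881.
35–54: Wₕ = 0.77618985; term = 0.77618985²·(1 − 0.10208333)·2.05/1813 = 6.1168525 × 10^-4.
18–34: Wₕ = 0.22381015; term = 0.22381015²·(1 − 0.18160516)·4.311/930 = 1.9002796 × 10^-4.
Sum = 8.0171321 × 10^-4.
SE = √(8.0171321 × 10^-4) = 0.0283.

0.0283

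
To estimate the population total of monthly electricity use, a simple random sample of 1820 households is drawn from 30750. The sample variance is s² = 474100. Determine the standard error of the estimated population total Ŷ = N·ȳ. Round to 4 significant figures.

Var(Ŷ) = N²·Var(ȳ) = N²·(1 − n/N)·s²/n.
f = 1820/30750 = 0.05918699; Var(ȳ) = 0.94081301·474100/1820 = 245.07662.
Var(Ŷ) = 30750² · 245.07662 = 2.3173526 × 10^11.
SE(Ŷ) = √(2.3173526 × 10^11) = 481400.

481400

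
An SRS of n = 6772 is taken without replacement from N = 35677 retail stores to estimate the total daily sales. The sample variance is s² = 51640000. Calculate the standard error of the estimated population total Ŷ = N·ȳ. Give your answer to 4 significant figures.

Var(Ŷ) = N²·Var(ȳ) = N²·(1 − n/N)·s²/n.
f = 6772/35677 = 0.18981417; Var(ȳ) = 0.81018583·51640000/6772 = 6178.0857.
Var(Ŷ) = 35677² · 6178.0857 = 7.8637661 × 10^12.
SE(Ŷ) = √(7.8637661 × 10^12) = 2.804 × 10^6.

2.804 × 10^6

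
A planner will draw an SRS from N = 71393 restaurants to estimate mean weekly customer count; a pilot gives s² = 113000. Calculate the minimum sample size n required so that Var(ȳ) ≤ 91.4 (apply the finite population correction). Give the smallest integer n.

Without fpc, n₀ = s²/D = 113000/91.4 = 1236.3239.
With fpc, (1 − n/N)·s²/n ≤ D requires n ≥ n₀/(1 + n₀/N) = 1236.3239/(1 + 1236.3239/71393) = 1215.2787.
Rounding up, n = 1216.

1216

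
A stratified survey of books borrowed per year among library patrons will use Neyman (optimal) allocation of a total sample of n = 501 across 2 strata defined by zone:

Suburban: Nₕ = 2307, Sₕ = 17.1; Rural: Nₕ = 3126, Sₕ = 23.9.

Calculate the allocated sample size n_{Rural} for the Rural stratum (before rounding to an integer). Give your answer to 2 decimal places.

327.87

Neyman allocation: nₕ = n·NₕSₕ / Σⱼ NⱼSⱼ.
Σ NⱼSⱼ = 2307·17.1 + 3126·23.9 = 114161.1.
n_{Rural} = 501·3126·23.9 / 114161.1 = 327.87.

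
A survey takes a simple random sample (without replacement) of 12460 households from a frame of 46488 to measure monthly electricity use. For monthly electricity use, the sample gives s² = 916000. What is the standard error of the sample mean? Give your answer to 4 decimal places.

Under SRS without replacement, Var(ȳ) = (1 − f)·s²/n with f = n/N = 12460/46488 = 0.26802616.
Var(ȳ) = (1 − 0.26802616)·916000/12460 = 0.73197384·73.515249 = 53.811239.
SE(ȳ) = √(53.811239) = 7.3356.

7.3356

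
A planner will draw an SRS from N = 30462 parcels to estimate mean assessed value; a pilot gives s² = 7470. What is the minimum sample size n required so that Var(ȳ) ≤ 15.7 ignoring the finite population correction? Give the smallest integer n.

476

Without fpc, n₀ = s²/D = 7470/15.7 = 475.7962.
Rounding up, n = 476.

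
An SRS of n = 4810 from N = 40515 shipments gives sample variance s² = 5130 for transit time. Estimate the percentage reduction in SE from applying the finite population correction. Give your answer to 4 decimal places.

f = n/N = 4810/40515 = 0.11872146.
SE_no-fpc = √(s²/n) = 1.0327285; SE_fpc = √((1−f)s²/n) = 0.96948868.
Ratio = √(1−f) = 0.93876437. Reduction = 100·(1 − 0.93876437) = 6.1236%.

6.1236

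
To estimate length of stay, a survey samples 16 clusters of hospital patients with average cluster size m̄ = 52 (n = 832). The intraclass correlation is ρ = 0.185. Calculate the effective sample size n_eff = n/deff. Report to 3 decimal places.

deff = 1 + (52 − 1)·0.185 = 1 + 9.435 = 10.435.
n_eff = 832 / 10.435 = 79.732.

79.732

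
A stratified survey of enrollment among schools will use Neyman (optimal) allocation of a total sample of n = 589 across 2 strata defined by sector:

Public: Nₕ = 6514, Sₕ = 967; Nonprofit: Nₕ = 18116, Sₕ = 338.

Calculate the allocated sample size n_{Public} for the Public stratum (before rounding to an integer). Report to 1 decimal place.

298.7

Neyman allocation: nₕ = n·NₕSₕ / Σⱼ NⱼSⱼ.
Σ NⱼSⱼ = 6514·967 + 18116·338 = 1.2422246 × 10^7.
n_{Public} = 589·6514·967 / (1.2422246 × 10^7) = 298.7.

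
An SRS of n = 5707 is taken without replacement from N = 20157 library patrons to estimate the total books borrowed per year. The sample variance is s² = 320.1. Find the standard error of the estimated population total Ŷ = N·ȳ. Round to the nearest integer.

4042

Var(Ŷ) = N²·Var(ȳ) = N²·(1 − n/N)·s²/n.
f = 5707/20157 = 0.28312745; Var(ȳ) = 0.71687255·320.1/5707 = 0.040208674.
Var(Ŷ) = 20157² · 0.040208674 = 1.6336971 × 10^7.
SE(Ŷ) = √(1.6336971 × 10^7) = 4042.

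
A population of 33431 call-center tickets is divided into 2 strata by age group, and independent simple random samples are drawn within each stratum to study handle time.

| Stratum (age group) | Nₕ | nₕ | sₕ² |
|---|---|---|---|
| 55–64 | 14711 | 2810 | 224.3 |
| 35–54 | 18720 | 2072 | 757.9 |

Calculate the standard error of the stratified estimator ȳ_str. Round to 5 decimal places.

Var(ȳ_str) = Σₕ Wₕ²(1 − fₕ)sₕ²/nₕ with Wₕ = Nₕ/N, N = 33431.
55–64: Wₕ = 0.44004068; term = 0.44004068²·(1 − 0.19101353)·224.3/2810 = 0.012504026.
35–54: Wₕ = 0.55995932; term = 0.55995932²·(1 − 0.11068376)·757.9/2072 = 0.10199792.
Sum = 0.11450195.
SE = √(0.11450195) = 0.33838.

0.33838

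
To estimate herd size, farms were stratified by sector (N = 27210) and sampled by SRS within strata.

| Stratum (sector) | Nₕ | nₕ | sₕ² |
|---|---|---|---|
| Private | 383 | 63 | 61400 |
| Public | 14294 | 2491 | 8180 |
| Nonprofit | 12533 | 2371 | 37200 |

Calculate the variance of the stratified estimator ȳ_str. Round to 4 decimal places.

3.6085

Var(ȳ_str) = Σₕ Wₕ²(1 − fₕ)sₕ²/nₕ with Wₕ = Nₕ/N, N = 27210.
Private: Wₕ = 0.01407571; term = 0.01407571²·(1 − 0.16449086)·61400/63 = 0.16133162.
Public: Wₕ = 0.52532157; term = 0.52532157²·(1 − 0.17426892)·8180/2491 = 0.74828782.
Nonprofit: Wₕ = 0.46060272; term = 0.46060272²·(1 − 0.18918056)·37200/2371 = 2.6989108.
Sum = 3.6085302.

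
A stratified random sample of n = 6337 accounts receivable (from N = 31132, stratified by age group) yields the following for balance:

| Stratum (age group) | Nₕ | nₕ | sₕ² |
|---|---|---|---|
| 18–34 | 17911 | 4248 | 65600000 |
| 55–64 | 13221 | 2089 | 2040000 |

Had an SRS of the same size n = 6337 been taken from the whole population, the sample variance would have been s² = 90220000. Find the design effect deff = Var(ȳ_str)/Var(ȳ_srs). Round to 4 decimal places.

0.3569

Var(ȳ_str) = Σ Wₕ²(1−fₕ)sₕ²/nₕ with Wₕ = Nₕ/31132:
  18–34: (17911/31132)²·(1−4248/17911)·65600000/4248 = 3899.1612
  55–64: (13221/31132)²·(1−2089/13221)·2040000/2089 = 148.29113
  → Var(ȳ_str) = 4047.4523.
Var(ȳ_srs) = (1 − 6337/31132)·90220000/6337 = 11339.038.
deff = 4047.4523 / 11339.038 = 0.3569.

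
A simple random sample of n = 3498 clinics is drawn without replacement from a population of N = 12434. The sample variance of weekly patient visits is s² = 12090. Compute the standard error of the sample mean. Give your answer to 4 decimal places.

Under SRS without replacement, Var(ȳ) = (1 − f)·s²/n with f = n/N = 3498/12434 = 0.28132540.
Var(ȳ) = (1 − 0.28132540)·12090/3498 = 0.71867460·3.4562607 = 2.4839268.
SE(ȳ) = √(2.4839268) = 1.5760.

1.5760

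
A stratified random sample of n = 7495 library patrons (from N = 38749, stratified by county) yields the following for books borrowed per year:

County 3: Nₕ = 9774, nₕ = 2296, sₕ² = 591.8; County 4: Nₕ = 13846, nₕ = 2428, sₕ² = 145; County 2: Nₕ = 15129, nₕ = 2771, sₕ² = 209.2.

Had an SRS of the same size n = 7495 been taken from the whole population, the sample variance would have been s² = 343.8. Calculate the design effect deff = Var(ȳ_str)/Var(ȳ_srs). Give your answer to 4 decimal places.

Var(ȳ_str) = Σ Wₕ²(1−fₕ)sₕ²/nₕ with Wₕ = Nₕ/38749:
  County 3: (9774/38749)²·(1−2296/9774)·591.8/2296 = 0.012546999
  County 4: (13846/38749)²·(1−2428/13846)·145/2428 = 0.0062880022
  County 2: (15129/38749)²·(1−2771/15129)·209.2/2771 = 0.0094007514
  → Var(ȳ_str) = 0.028235753.
Var(ȳ_srs) = (1 − 7495/38749)·343.8/7495 = 0.036998093.
deff = 0.028235753 / 0.036998093 = 0.7632.

0.7632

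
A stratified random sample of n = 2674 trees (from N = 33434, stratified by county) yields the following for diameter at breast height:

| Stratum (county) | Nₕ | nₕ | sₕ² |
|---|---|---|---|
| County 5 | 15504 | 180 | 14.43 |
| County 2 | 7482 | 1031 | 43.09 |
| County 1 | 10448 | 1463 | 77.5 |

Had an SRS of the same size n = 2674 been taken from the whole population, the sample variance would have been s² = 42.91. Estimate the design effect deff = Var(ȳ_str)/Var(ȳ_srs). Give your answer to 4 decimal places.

Var(ȳ_str) = Σ Wₕ²(1−fₕ)sₕ²/nₕ with Wₕ = Nₕ/33434:
  County 5: (15504/33434)²·(1−180/15504)·14.43/180 = 0.017038566
  County 2: (7482/33434)²·(1−1031/7482)·43.09/1031 = 0.0018046205
  County 1: (10448/33434)²·(1−1463/10448)·77.5/1463 = 0.004448688
  → Var(ȳ_str) = 0.023291875.
Var(ȳ_srs) = (1 − 2674/33434)·42.91/2674 = 0.014763696.
deff = 0.023291875 / 0.014763696 = 1.5776.

1.5776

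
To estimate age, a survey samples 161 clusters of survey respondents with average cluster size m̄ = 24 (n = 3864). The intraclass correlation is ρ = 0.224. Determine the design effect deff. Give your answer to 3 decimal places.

deff = 1 + (24 − 1)·0.224 = 1 + 5.152 = 6.152.

6.152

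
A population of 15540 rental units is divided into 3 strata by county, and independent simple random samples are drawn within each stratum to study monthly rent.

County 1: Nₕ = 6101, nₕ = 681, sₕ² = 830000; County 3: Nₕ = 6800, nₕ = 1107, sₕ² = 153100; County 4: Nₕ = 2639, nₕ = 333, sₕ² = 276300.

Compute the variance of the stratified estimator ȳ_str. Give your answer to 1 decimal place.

210.0

Var(ȳ_str) = Σₕ Wₕ²(1 − fₕ)sₕ²/nₕ with Wₕ = Nₕ/N, N = 15540.
County 1: Wₕ = 0.39259974; term = 0.39259974²·(1 − 0.11162105)·830000/681 = 166.8896.
County 3: Wₕ = 0.43758044; term = 0.43758044²·(1 − 0.16279412)·153100/1107 = 22.170508.
County 4: Wₕ = 0.16981982; term = 0.16981982²·(1 − 0.12618416)·276300/333 = 20.909003.
Sum = 209.96911.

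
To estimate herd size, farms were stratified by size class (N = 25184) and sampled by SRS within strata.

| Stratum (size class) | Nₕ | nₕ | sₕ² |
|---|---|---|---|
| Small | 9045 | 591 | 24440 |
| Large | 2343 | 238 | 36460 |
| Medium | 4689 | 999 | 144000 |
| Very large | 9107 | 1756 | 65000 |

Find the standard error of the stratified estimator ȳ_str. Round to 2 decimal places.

Var(ȳ_str) = Σₕ Wₕ²(1 − fₕ)sₕ²/nₕ with Wₕ = Nₕ/N, N = 25184.
Small: Wₕ = 0.35915661; term = 0.35915661²·(1 − 0.06533997)·24440/591 = 4.985803.
Large: Wₕ = 0.09303526; term = 0.09303526²·(1 − 0.10157917)·36460/238 = 1.1912823.
Medium: Wₕ = 0.18618964; term = 0.18618964²·(1 − 0.21305182)·144000/999 = 3.9323683.
Very large: Wₕ = 0.36161849; term = 0.36161849²·(1 − 0.19281871)·65000/1756 = 3.9071599.
Sum = 14.016614.
SE = √(14.016614) = 3.74.

3.74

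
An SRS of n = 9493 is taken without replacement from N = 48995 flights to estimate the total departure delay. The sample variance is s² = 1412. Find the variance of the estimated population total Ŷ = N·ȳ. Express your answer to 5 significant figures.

2.8787 × 10^8

Var(Ŷ) = N²·Var(ȳ) = N²·(1 − n/N)·s²/n.
f = 9493/48995 = 0.19375446; Var(ȳ) = 0.80624554·1412/9493 = 0.11992191.
Var(Ŷ) = 48995² · 0.11992191 = 2.8787375 × 10^8.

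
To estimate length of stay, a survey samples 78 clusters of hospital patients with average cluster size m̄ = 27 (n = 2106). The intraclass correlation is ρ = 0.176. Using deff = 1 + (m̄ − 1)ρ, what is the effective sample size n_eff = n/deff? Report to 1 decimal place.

377.7

deff = 1 + (27 − 1)·0.176 = 1 + 4.576 = 5.576.
n_eff = 2106 / 5.576 = 377.7.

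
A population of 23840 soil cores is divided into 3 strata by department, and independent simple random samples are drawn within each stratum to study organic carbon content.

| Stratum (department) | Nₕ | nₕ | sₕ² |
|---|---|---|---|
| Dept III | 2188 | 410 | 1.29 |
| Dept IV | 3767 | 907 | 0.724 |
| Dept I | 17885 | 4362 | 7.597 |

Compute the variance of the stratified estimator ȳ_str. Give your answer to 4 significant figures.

Var(ȳ_str) = Σₕ Wₕ²(1 − fₕ)sₕ²/nₕ with Wₕ = Nₕ/N, N = 23840.
Dept III: Wₕ = 0.09177852; term = 0.09177852²·(1 − 0.18738574)·1.29/410 = 2.1536366 × 10^-5.
Dept IV: Wₕ = 0.15801174; term = 0.15801174²·(1 − 0.24077515)·0.724/907 = 1.5131446 × 10^-5.
Dept I: Wₕ = 0.75020973; term = 0.75020973²·(1 − 0.24389153)·7.597/4362 = 7.4114973 × 10^-4.
Sum = 7.7781754 × 10^-4.

7.778 × 10^-4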